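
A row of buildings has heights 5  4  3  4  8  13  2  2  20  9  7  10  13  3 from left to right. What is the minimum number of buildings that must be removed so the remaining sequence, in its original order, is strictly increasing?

8

Fewest deletions = n − (longest strictly increasing subsequence).
Patience tails:
5 → extends → [5]
4 → replaces 5 → [4]
3 → replaces 4 → [3]
4 → extends → [3, 4]
8 → extends → [3, 4, 8]
13 → extends → [3, 4, 8, 13]
2 → replaces 3 → [2, 4, 8, 13]
2 → already a tail → [2, 4, 8, 13]
20 → extends → [2, 4, 8, 13, 20]
9 → replaces 13 → [2, 4, 8, 9, 20]
7 → replaces 8 → [2, 4, 7, 9, 20]
10 → replaces 20 → [2, 4, 7, 9, 10]
13 → extends → [2, 4, 7, 9, 10, 13]
3 → replaces 4 → [2, 3, 7, 9, 10, 13]
Longest strictly increasing subsequence has length 6, so deletions = 14 − 6 = 8.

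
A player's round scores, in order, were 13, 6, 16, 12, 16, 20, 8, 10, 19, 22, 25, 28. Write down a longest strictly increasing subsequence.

6, 12, 16, 20, 22, 25, 28

Patience tails give the LIS length; then backtrack through the dp parents:
13 → extends → [13]
6 → replaces 13 → [6]
16 → extends → [6, 16]
12 → replaces 16 → [6, 12]
16 → extends → [6, 12, 16]
20 → extends → [6, 12, 16, 20]
8 → replaces 12 → [6, 8, 16, 20]
10 → replaces 16 → [6, 8, 10, 20]
19 → replaces 20 → [6, 8, 10, 19]
22 → extends → [6, 8, 10, 19, 22]
25 → extends → [6, 8, 10, 19, 22, 25]
28 → extends → [6, 8, 10, 19, 22, 25, 28]
Length 7; one witness is 6, 12, 16, 20, 22, 25, 28.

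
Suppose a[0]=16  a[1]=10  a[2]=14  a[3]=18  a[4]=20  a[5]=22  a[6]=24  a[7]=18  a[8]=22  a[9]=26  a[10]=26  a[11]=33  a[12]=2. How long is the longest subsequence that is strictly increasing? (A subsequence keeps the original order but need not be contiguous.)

8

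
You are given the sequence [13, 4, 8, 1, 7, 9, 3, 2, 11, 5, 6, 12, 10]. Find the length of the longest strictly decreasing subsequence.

Let dp[i] be the longest strictly decreasing subsequence ending at i:
i:      1  2  3  4  5  6  7  8  9 10 11 12 13
a[i]:  13  4  8  1  7  9  3  2 11  5  6 12 10
dp:     1  2  2  3  3  2  4  5  2  4  4  2  3
Maximum is 5.

5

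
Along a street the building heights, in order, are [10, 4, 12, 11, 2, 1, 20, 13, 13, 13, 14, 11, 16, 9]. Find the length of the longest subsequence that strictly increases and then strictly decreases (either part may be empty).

inc[i] = longest strictly increasing subsequence ending at i; dec[i] = longest strictly decreasing subsequence starting at i:
i:      1  2  3  4  5  6  7  8  9 10 11 12 13 14
a[i]:  10  4 12 11  2  1 20 13 13 13 14 11 16  9
inc:    1  1  2  2  1  1  3  3  3  3  4  2  5  2
dec:    4  3  4  3  2  1  4  3  3  3  3  2  2  1
Best peak at i=7 (value 20): inc=3, dec=4, length 3+4−1 = 6.

6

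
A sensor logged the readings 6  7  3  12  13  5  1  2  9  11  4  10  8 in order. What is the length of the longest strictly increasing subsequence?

Let dp[i] be the length of the longest such subsequence ending at index i:
i:      1  2  3  4  5  6  7  8  9 10 11 12 13
a[i]:   6  7  3 12 13  5  1  2  9 11  4 10  8
dp:     1  2  1  3  4  2  1  2  3  4  3  4  4
Maximum dp value is 4.

4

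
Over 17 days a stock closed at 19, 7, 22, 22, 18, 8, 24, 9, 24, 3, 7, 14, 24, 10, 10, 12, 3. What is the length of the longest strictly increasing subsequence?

5

Let dp[i] be the length of the longest such subsequence ending at index i:
i:      1  2  3  4  5  6  7  8  9 10 11 12 13 14 15 16 17
a[i]:  19  7 22 22 18  8 24  9 24  3  7 14 24 10 10 12  3
dp:     1  1  2  2  2  2  3  3  4  1  2  4  5  4  4  5  1
Maximum dp value is 5.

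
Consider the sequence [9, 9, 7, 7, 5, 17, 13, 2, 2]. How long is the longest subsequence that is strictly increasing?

2

Let dp[i] be the length of the longest such subsequence ending at index i:
i:      1  2  3  4  5  6  7  8  9
a[i]:   9  9  7  7  5 17 13  2  2
dp:     1  1  1  1  1  2  2  1  1
Maximum dp value is 2.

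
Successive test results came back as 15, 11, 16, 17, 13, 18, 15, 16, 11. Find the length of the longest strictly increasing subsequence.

Let dp[i] be the length of the longest such subsequence ending at index i:
i:      1  2  3  4  5  6  7  8  9
a[i]:  15 11 16 17 13 18 15 16 11
dp:     1  1  2  3  2  4  3  4  1
Maximum dp value is 4.

4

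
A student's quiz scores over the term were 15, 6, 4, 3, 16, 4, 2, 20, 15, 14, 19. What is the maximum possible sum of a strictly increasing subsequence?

51

Let S[i] be the best sum of a strictly increasing subsequence ending at i:
i:      1  2  3  4  5  6  7  8  9 10 11
a[i]:  15  6  4  3 16  4  2 20 15 14 19
S:     15  6  4  3 31  7  2 51 22 21 50
Maximum is 51 (e.g. 15 + 16 + 20).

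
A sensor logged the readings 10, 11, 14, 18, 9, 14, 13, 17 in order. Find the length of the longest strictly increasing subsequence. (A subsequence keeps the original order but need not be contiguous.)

4

Track the smallest tail for each achievable length (strict):
10 → extends → [10]
11 → extends → [10, 11]
14 → extends → [10, 11, 14]
18 → extends → [10, 11, 14, 18]
9 → replaces 10 → [9, 11, 14, 18]
14 → already a tail → [9, 11, 14, 18]
13 → replaces 14 → [9, 11, 13, 18]
17 → replaces 18 → [9, 11, 13, 17]
Four tails, so the longest strictly increasing subsequence has length 4 (e.g. 10, 11, 14, 18).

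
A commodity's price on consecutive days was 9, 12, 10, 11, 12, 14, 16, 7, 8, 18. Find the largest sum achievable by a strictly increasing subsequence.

90

Let S[i] be the best sum of a strictly increasing subsequence ending at i:
i:      1  2  3  4  5  6  7  8  9 10
a[i]:   9 12 10 11 12 14 16  7  8 18
S:      9 21 19 30 42 56 72  7 15 90
Maximum is 90 (e.g. 9 + 10 + 11 + 12 + 14 + 16 + 18).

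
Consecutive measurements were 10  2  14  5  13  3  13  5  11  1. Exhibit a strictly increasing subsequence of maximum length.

Patience tails give the LIS length; then backtrack through the dp parents:
10 → extends → [10]
2 → replaces 10 → [2]
14 → extends → [2, 14]
5 → replaces 14 → [2, 5]
13 → extends → [2, 5, 13]
3 → replaces 5 → [2, 3, 13]
13 → already a tail → [2, 3, 13]
5 → replaces 13 → [2, 3, 5]
11 → extends → [2, 3, 5, 11]
1 → replaces 2 → [1, 3, 5, 11]
Length 4; one witness is 2, 3, 5, 11.

2, 3, 5, 11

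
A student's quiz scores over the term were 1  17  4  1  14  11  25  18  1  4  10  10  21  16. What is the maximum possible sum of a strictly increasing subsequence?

58

Let S[i] be the best sum of a strictly increasing subsequence ending at i:
i:      1  2  3  4  5  6  7  8  9 10 11 12 13 14
a[i]:   1 17  4  1 14 11 25 18  1  4 10 10 21 16
S:      1 18  5  1 19 16 44 37  1  5 15 15 58 35
Maximum is 58 (e.g. 1 + 4 + 14 + 18 + 21).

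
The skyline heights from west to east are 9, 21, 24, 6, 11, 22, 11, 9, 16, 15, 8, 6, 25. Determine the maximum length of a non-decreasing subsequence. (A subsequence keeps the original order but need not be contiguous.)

5

Track the smallest tail for each achievable length (allowing ties):
9 → extends → [9]
21 → extends → [9, 21]
24 → extends → [9, 21, 24]
6 → replaces 9 → [6, 21, 24]
11 → replaces 21 → [6, 11, 24]
22 → replaces 24 → [6, 11, 22]
11 → replaces 22 → [6, 11, 11]
9 → replaces 11 → [6, 9, 11]
16 → extends → [6, 9, 11, 16]
15 → replaces 16 → [6, 9, 11, 15]
8 → replaces 9 → [6, 8, 11, 15]
6 → replaces 8 → [6, 6, 11, 15]
25 → extends → [6, 6, 11, 15, 25]
Five tails, so the longest non-decreasing subsequence has length 5 (e.g. 9, 11, 11, 16, 25).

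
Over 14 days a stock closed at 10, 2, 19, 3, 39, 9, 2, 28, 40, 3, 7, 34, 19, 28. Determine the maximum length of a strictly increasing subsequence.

5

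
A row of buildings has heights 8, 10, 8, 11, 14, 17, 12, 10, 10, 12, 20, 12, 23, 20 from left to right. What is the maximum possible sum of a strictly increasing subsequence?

103

Let S[i] be the best sum of a strictly increasing subsequence ending at i:
i:       1   2   3   4   5   6   7   8   9  10  11  12  13  14
a[i]:    8  10   8  11  14  17  12  10  10  12  20  12  23  20
S:       8  18   8  29  43  60  41  18  18  41  80  41 103  80
Maximum is 103 (e.g. 8 + 10 + 11 + 14 + 17 + 20 + 23).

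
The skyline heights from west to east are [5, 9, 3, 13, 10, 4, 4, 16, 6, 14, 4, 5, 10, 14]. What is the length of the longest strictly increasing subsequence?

5

Track the smallest tail for each achievable length (strict):
5 → extends → [5]
9 → extends → [5, 9]
3 → replaces 5 → [3, 9]
13 → extends → [3, 9, 13]
10 → replaces 13 → [3, 9, 10]
4 → replaces 9 → [3, 4, 10]
4 → already a tail → [3, 4, 10]
16 → extends → [3, 4, 10, 16]
6 → replaces 10 → [3, 4, 6, 16]
14 → replaces 16 → [3, 4, 6, 14]
4 → already a tail → [3, 4, 6, 14]
5 → replaces 6 → [3, 4, 5, 14]
10 → replaces 14 → [3, 4, 5, 10]
14 → extends → [3, 4, 5, 10, 14]
Five tails, so the longest strictly increasing subsequence has length 5 (e.g. 3, 4, 6, 10, 14).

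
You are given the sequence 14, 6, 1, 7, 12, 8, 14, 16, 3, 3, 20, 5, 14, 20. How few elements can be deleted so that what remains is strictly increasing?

Fewest deletions = n − (longest strictly increasing subsequence).
i:      1  2  3  4  5  6  7  8  9 10 11 12 13 14
a[i]:  14  6  1  7 12  8 14 16  3  3 20  5 14 20
dp:     1  1  1  2  3  3  4  5  2  2  6  3  4  6
max dp = 6, so deletions = 14 − 6 = 8.

8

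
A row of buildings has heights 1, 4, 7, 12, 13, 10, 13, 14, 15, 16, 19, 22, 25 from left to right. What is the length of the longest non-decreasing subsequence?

Track the smallest tail for each achievable length (allowing ties):
1 → extends → [1]
4 → extends → [1, 4]
7 → extends → [1, 4, 7]
12 → extends → [1, 4, 7, 12]
13 → extends → [1, 4, 7, 12, 13]
10 → replaces 12 → [1, 4, 7, 10, 13]
13 → extends → [1, 4, 7, 10, 13, 13]
14 → extends → [1, 4, 7, 10, 13, 13, 14]
15 → extends → [1, 4, 7, 10, 13, 13, 14, 15]
16 → extends → [1, 4, 7, 10, 13, 13, 14, 15, 16]
19 → extends → [1, 4, 7, 10, 13, 13, 14, 15, 16, 19]
22 → extends → [1, 4, 7, 10, 13, 13, 14, 15, 16, 19, 22]
25 → extends → [1, 4, 7, 10, 13, 13, 14, 15, 16, 19, 22, 25]
Twelve tails, so the longest non-decreasing subsequence has length 12 (e.g. 1, 4, 7, 12, 13, 13, 14, 15, 16, 19, 22, 25).

12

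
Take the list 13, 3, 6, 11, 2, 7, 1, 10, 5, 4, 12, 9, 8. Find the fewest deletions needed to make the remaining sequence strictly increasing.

Fewest deletions = n − (longest strictly increasing subsequence).
i:      1  2  3  4  5  6  7  8  9 10 11 12 13
a[i]:  13  3  6 11  2  7  1 10  5  4 12  9  8
dp:     1  1  2  3  1  3  1  4  2  2  5  4  4
max dp = 5, so deletions = 13 − 5 = 8.

8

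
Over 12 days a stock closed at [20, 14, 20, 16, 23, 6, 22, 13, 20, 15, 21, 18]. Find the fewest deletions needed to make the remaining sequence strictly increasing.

8

Fewest deletions = n − (longest strictly increasing subsequence).
i:      1  2  3  4  5  6  7  8  9 10 11 12
a[i]:  20 14 20 16 23  6 22 13 20 15 21 18
dp:     1  1  2  2  3  1  3  2  3  3  4  4
max dp = 4, so deletions = 12 − 4 = 8.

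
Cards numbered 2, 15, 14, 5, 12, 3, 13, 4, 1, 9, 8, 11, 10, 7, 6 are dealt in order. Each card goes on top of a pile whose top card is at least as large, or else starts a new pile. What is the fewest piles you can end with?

5

Place each on the leftmost legal pile:
2 → new pile 1 (tops now [2])
15 → new pile 2 (tops now [2, 15])
14 → pile 2 (tops now [2, 14])
5 → pile 2 (tops now [2, 5])
12 → new pile 3 (tops now [2, 5, 12])
3 → pile 2 (tops now [2, 3, 12])
13 → new pile 4 (tops now [2, 3, 12, 13])
4 → pile 3 (tops now [2, 3, 4, 13])
1 → pile 1 (tops now [1, 3, 4, 13])
9 → pile 4 (tops now [1, 3, 4, 9])
8 → pile 4 (tops now [1, 3, 4, 8])
11 → new pile 5 (tops now [1, 3, 4, 8, 11])
10 → pile 5 (tops now [1, 3, 4, 8, 10])
7 → pile 4 (tops now [1, 3, 4, 7, 10])
6 → pile 4 (tops now [1, 3, 4, 6, 10])
Five piles.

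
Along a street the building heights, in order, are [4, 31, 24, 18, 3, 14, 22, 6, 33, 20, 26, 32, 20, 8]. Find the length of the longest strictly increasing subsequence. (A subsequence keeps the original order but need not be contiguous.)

Track the smallest tail for each achievable length (strict):
4 → extends → [4]
31 → extends → [4, 31]
24 → replaces 31 → [4, 24]
18 → replaces 24 → [4, 18]
3 → replaces 4 → [3, 18]
14 → replaces 18 → [3, 14]
22 → extends → [3, 14, 22]
6 → replaces 14 → [3, 6, 22]
33 → extends → [3, 6, 22, 33]
20 → replaces 22 → [3, 6, 20, 33]
26 → replaces 33 → [3, 6, 20, 26]
32 → extends → [3, 6, 20, 26, 32]
20 → already a tail → [3, 6, 20, 26, 32]
8 → replaces 20 → [3, 6, 8, 26, 32]
Five tails, so the longest strictly increasing subsequence has length 5 (e.g. 4, 18, 22, 26, 32).

5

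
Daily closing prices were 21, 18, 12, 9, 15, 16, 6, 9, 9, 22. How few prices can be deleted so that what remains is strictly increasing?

Fewest deletions = n − (longest strictly increasing subsequence).
i:      1  2  3  4  5  6  7  8  9 10
a[i]:  21 18 12  9 15 16  6  9  9 22
dp:     1  1  1  1  2  3  1  2  2  4
max dp = 4, so deletions = 10 − 4 = 6.

6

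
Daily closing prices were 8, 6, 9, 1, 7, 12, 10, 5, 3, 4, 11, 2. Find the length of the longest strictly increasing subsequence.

4

Let dp[i] be the length of the longest such subsequence ending at index i:
i:      1  2  3  4  5  6  7  8  9 10 11 12
a[i]:   8  6  9  1  7 12 10  5  3  4 11  2
dp:     1  1  2  1  2  3  3  2  2  3  4  2
Maximum dp value is 4.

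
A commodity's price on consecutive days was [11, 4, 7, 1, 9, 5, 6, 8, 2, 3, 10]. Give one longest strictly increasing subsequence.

Patience tails give the LIS length; then backtrack through the dp parents:
11 → extends → [11]
4 → replaces 11 → [4]
7 → extends → [4, 7]
1 → replaces 4 → [1, 7]
9 → extends → [1, 7, 9]
5 → replaces 7 → [1, 5, 9]
6 → replaces 9 → [1, 5, 6]
8 → extends → [1, 5, 6, 8]
2 → replaces 5 → [1, 2, 6, 8]
3 → replaces 6 → [1, 2, 3, 8]
10 → extends → [1, 2, 3, 8, 10]
Length 5; one witness is 4, 5, 6, 8, 10.

4, 5, 6, 8, 10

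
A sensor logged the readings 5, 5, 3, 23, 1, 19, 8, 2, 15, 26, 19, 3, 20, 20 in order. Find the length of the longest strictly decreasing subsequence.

4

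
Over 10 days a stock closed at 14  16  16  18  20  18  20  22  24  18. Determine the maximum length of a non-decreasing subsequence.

8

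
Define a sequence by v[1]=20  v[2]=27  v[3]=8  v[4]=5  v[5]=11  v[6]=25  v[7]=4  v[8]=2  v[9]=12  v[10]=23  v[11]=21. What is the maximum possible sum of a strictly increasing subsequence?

Let S[i] be the best sum of a strictly increasing subsequence ending at i:
i:      1  2  3  4  5  6  7  8  9 10 11
v[i]:  20 27  8  5 11 25  4  2 12 23 21
S:     20 47  8  5 19 45  4  2 31 54 52
Maximum is 54 (e.g. 8 + 11 + 12 + 23).

54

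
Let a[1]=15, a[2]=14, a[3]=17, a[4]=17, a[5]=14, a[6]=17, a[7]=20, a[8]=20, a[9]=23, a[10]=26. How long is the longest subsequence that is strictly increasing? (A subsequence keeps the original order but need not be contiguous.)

5

Track the smallest tail for each achievable length (strict):
15 → extends → [15]
14 → replaces 15 → [14]
17 → extends → [14, 17]
17 → already a tail → [14, 17]
14 → already a tail → [14, 17]
17 → already a tail → [14, 17]
20 → extends → [14, 17, 20]
20 → already a tail → [14, 17, 20]
23 → extends → [14, 17, 20, 23]
26 → extends → [14, 17, 20, 23, 26]
Five tails, so the longest strictly increasing subsequence has length 5 (e.g. 15, 17, 20, 23, 26).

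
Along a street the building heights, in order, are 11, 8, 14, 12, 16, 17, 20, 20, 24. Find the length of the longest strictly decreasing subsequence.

2

Negate each value so 'decreasing' becomes 'increasing', then run patience tails on the negated sequence:
-11 → extends → [-11]
-8 → extends → [-11, -8]
-14 → replaces -11 → [-14, -8]
-12 → replaces -8 → [-14, -12]
-16 → replaces -14 → [-16, -12]
-17 → replaces -16 → [-17, -12]
-20 → replaces -17 → [-20, -12]
-20 → already a tail → [-20, -12]
-24 → replaces -20 → [-24, -12]
Two tails, so the longest strictly decreasing subsequence of the original has length 2.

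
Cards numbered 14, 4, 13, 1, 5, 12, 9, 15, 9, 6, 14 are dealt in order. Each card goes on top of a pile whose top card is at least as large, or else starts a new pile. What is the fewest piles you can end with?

4

The minimum number of non-increasing subsequences covering a sequence equals the length of its longest strictly increasing subsequence.
LIS length is 4 (e.g. 4, 5, 12, 15), so 4 piles are needed.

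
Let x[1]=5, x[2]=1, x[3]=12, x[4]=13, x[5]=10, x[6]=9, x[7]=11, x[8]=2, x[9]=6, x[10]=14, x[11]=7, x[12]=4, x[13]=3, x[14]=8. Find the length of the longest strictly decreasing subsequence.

Negate each value so 'decreasing' becomes 'increasing', then run patience tails on the negated sequence:
-5 → extends → [-5]
-1 → extends → [-5, -1]
-12 → replaces -5 → [-12, -1]
-13 → replaces -12 → [-13, -1]
-10 → replaces -1 → [-13, -10]
-9 → extends → [-13, -10, -9]
-11 → replaces -10 → [-13, -11, -9]
-2 → extends → [-13, -11, -9, -2]
-6 → replaces -2 → [-13, -11, -9, -6]
-14 → replaces -13 → [-14, -11, -9, -6]
-7 → replaces -6 → [-14, -11, -9, -7]
-4 → extends → [-14, -11, -9, -7, -4]
-3 → extends → [-14, -11, -9, -7, -4, -3]
-8 → replaces -7 → [-14, -11, -9, -8, -4, -3]
Six tails, so the longest strictly decreasing subsequence of the original has length 6.

6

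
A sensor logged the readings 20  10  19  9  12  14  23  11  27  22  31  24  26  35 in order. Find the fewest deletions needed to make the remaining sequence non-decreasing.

Fewest deletions = n − (longest non-decreasing subsequence).
Patience tails:
20 → extends → [20]
10 → replaces 20 → [10]
19 → extends → [10, 19]
9 → replaces 10 → [9, 19]
12 → replaces 19 → [9, 12]
14 → extends → [9, 12, 14]
23 → extends → [9, 12, 14, 23]
11 → replaces 12 → [9, 11, 14, 23]
27 → extends → [9, 11, 14, 23, 27]
22 → replaces 23 → [9, 11, 14, 22, 27]
31 → extends → [9, 11, 14, 22, 27, 31]
24 → replaces 27 → [9, 11, 14, 22, 24, 31]
26 → replaces 31 → [9, 11, 14, 22, 24, 26]
35 → extends → [9, 11, 14, 22, 24, 26, 35]
Longest non-decreasing subsequence has length 7, so deletions = 14 − 7 = 7.

7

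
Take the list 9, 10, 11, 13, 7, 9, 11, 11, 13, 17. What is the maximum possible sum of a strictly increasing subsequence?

Let S[i] be the best sum of a strictly increasing subsequence ending at i:
i:      1  2  3  4  5  6  7  8  9 10
a[i]:   9 10 11 13  7  9 11 11 13 17
S:      9 19 30 43  7 16 30 30 43 60
Maximum is 60 (e.g. 9 + 10 + 11 + 13 + 17).

60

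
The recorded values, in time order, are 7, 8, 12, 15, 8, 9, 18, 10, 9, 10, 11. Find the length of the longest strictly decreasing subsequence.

Let dp[i] be the longest strictly decreasing subsequence ending at i:
i:      1  2  3  4  5  6  7  8  9 10 11
a[i]:   7  8 12 15  8  9 18 10  9 10 11
dp:     1  1  1  1  2  2  1  2  3  2  2
Maximum is 3.

3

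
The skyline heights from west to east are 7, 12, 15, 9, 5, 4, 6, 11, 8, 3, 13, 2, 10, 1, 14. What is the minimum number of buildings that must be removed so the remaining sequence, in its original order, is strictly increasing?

Fewest deletions = n − (longest strictly increasing subsequence).
Patience tails:
7 → extends → [7]
12 → extends → [7, 12]
15 → extends → [7, 12, 15]
9 → replaces 12 → [7, 9, 15]
5 → replaces 7 → [5, 9, 15]
4 → replaces 5 → [4, 9, 15]
6 → replaces 9 → [4, 6, 15]
11 → replaces 15 → [4, 6, 11]
8 → replaces 11 → [4, 6, 8]
3 → replaces 4 → [3, 6, 8]
13 → extends → [3, 6, 8, 13]
2 → replaces 3 → [2, 6, 8, 13]
10 → replaces 13 → [2, 6, 8, 10]
1 → replaces 2 → [1, 6, 8, 10]
14 → extends → [1, 6, 8, 10, 14]
Longest strictly increasing subsequence has length 5, so deletions = 15 − 5 = 10.

10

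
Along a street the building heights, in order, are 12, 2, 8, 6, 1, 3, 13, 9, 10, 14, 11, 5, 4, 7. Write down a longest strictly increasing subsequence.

Patience tails give the LIS length; then backtrack through the dp parents:
12 → extends → [12]
2 → replaces 12 → [2]
8 → extends → [2, 8]
6 → replaces 8 → [2, 6]
1 → replaces 2 → [1, 6]
3 → replaces 6 → [1, 3]
13 → extends → [1, 3, 13]
9 → replaces 13 → [1, 3, 9]
10 → extends → [1, 3, 9, 10]
14 → extends → [1, 3, 9, 10, 14]
11 → replaces 14 → [1, 3, 9, 10, 11]
5 → replaces 9 → [1, 3, 5, 10, 11]
4 → replaces 5 → [1, 3, 4, 10, 11]
7 → replaces 10 → [1, 3, 4, 7, 11]
Length 5; one witness is 2, 8, 9, 10, 14.

2, 8, 9, 10, 14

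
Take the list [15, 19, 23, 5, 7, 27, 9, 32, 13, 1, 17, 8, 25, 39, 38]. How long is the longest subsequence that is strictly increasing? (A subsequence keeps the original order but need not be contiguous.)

7

Track the smallest tail for each achievable length (strict):
15 → extends → [15]
19 → extends → [15, 19]
23 → extends → [15, 19, 23]
5 → replaces 15 → [5, 19, 23]
7 → replaces 19 → [5, 7, 23]
27 → extends → [5, 7, 23, 27]
9 → replaces 23 → [5, 7, 9, 27]
32 → extends → [5, 7, 9, 27, 32]
13 → replaces 27 → [5, 7, 9, 13, 32]
1 → replaces 5 → [1, 7, 9, 13, 32]
17 → replaces 32 → [1, 7, 9, 13, 17]
8 → replaces 9 → [1, 7, 8, 13, 17]
25 → extends → [1, 7, 8, 13, 17, 25]
39 → extends → [1, 7, 8, 13, 17, 25, 39]
38 → replaces 39 → [1, 7, 8, 13, 17, 25, 38]
Seven tails, so the longest strictly increasing subsequence has length 7 (e.g. 5, 7, 9, 13, 17, 25, 39).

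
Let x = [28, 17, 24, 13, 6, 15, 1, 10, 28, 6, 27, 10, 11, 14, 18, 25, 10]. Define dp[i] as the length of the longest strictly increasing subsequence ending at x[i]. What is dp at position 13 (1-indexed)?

dp[i] = 1 + max{dp[j] : j<i, x[j]<x[i]} (or 1 if no such j):
i:      1  2  3  4  5  6  7  8  9 10 11 12 13 14 15 16 17
x[i]:  28 17 24 13  6 15  1 10 28  6 27 10 11 14 18 25 10
dp:     1  1  2  1  1  2  1  2  3  2  3  3  4  5  6  7  3
At index 13 the value is 4.

4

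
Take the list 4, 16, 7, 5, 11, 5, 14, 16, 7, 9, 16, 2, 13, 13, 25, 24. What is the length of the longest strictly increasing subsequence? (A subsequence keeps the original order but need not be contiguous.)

Track the smallest tail for each achievable length (strict):
4 → extends → [4]
16 → extends → [4, 16]
7 → replaces 16 → [4, 7]
5 → replaces 7 → [4, 5]
11 → extends → [4, 5, 11]
5 → already a tail → [4, 5, 11]
14 → extends → [4, 5, 11, 14]
16 → extends → [4, 5, 11, 14, 16]
7 → replaces 11 → [4, 5, 7, 14, 16]
9 → replaces 14 → [4, 5, 7, 9, 16]
16 → already a tail → [4, 5, 7, 9, 16]
2 → replaces 4 → [2, 5, 7, 9, 16]
13 → replaces 16 → [2, 5, 7, 9, 13]
13 → already a tail → [2, 5, 7, 9, 13]
25 → extends → [2, 5, 7, 9, 13, 25]
24 → replaces 25 → [2, 5, 7, 9, 13, 24]
Six tails, so the longest strictly increasing subsequence has length 6 (e.g. 4, 7, 11, 14, 16, 25).

6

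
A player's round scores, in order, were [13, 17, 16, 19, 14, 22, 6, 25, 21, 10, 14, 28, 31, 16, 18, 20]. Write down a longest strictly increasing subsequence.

13, 17, 19, 22, 25, 28, 31

Patience tails give the LIS length; then backtrack through the dp parents:
13 → extends → [13]
17 → extends → [13, 17]
16 → replaces 17 → [13, 16]
19 → extends → [13, 16, 19]
14 → replaces 16 → [13, 14, 19]
22 → extends → [13, 14, 19, 22]
6 → replaces 13 → [6, 14, 19, 22]
25 → extends → [6, 14, 19, 22, 25]
21 → replaces 22 → [6, 14, 19, 21, 25]
10 → replaces 14 → [6, 10, 19, 21, 25]
14 → replaces 19 → [6, 10, 14, 21, 25]
28 → extends → [6, 10, 14, 21, 25, 28]
31 → extends → [6, 10, 14, 21, 25, 28, 31]
16 → replaces 21 → [6, 10, 14, 16, 25, 28, 31]
18 → replaces 25 → [6, 10, 14, 16, 18, 28, 31]
20 → replaces 28 → [6, 10, 14, 16, 18, 20, 31]
Length 7; one witness is 13, 17, 19, 22, 25, 28, 31.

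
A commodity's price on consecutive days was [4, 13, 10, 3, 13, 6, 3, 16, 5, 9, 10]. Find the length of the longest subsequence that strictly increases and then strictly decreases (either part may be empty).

5

inc[i] = longest strictly increasing subsequence ending at i; dec[i] = longest strictly decreasing subsequence starting at i:
i:      1  2  3  4  5  6  7  8  9 10 11
a[i]:   4 13 10  3 13  6  3 16  5  9 10
inc:    1  2  2  1  3  2  1  4  2  3  4
dec:    2  4  3  1  3  2  1  2  1  1  1
Best peak at i=2 (value 13): inc=2, dec=4, length 2+4−1 = 5.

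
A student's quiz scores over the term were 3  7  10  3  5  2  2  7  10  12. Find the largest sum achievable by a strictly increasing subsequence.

Let S[i] be the best sum of a strictly increasing subsequence ending at i:
i:      1  2  3  4  5  6  7  8  9 10
a[i]:   3  7 10  3  5  2  2  7 10 12
S:      3 10 20  3  8  2  2 15 25 37
Maximum is 37 (e.g. 3 + 5 + 7 + 10 + 12).

37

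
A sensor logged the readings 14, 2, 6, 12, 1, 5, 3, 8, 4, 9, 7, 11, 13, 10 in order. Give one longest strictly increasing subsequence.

Patience tails give the LIS length; then backtrack through the dp parents:
14 → extends → [14]
2 → replaces 14 → [2]
6 → extends → [2, 6]
12 → extends → [2, 6, 12]
1 → replaces 2 → [1, 6, 12]
5 → replaces 6 → [1, 5, 12]
3 → replaces 5 → [1, 3, 12]
8 → replaces 12 → [1, 3, 8]
4 → replaces 8 → [1, 3, 4]
9 → extends → [1, 3, 4, 9]
7 → replaces 9 → [1, 3, 4, 7]
11 → extends → [1, 3, 4, 7, 11]
13 → extends → [1, 3, 4, 7, 11, 13]
10 → replaces 11 → [1, 3, 4, 7, 10, 13]
Length 6; one witness is 2, 6, 8, 9, 11, 13.

2, 6, 8, 9, 11, 13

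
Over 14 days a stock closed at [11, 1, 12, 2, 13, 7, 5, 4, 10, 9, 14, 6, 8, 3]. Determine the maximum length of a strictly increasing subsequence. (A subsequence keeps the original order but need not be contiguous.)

Let dp[i] be the length of the longest such subsequence ending at index i:
i:      1  2  3  4  5  6  7  8  9 10 11 12 13 14
a[i]:  11  1 12  2 13  7  5  4 10  9 14  6  8  3
dp:     1  1  2  2  3  3  3  3  4  4  5  4  5  3
Maximum dp value is 5.

5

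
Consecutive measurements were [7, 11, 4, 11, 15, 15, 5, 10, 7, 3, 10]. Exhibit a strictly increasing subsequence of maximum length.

4, 5, 7, 10

Patience tails give the LIS length; then backtrack through the dp parents:
7 → extends → [7]
11 → extends → [7, 11]
4 → replaces 7 → [4, 11]
11 → already a tail → [4, 11]
15 → extends → [4, 11, 15]
15 → already a tail → [4, 11, 15]
5 → replaces 11 → [4, 5, 15]
10 → replaces 15 → [4, 5, 10]
7 → replaces 10 → [4, 5, 7]
3 → replaces 4 → [3, 5, 7]
10 → extends → [3, 5, 7, 10]
Length 4; one witness is 4, 5, 7, 10.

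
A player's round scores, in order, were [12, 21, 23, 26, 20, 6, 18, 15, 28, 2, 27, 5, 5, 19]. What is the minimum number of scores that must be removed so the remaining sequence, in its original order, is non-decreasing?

9

Fewest deletions = n − (longest non-decreasing subsequence).
i:      1  2  3  4  5  6  7  8  9 10 11 12 13 14
a[i]:  12 21 23 26 20  6 18 15 28  2 27  5  5 19
dp:     1  2  3  4  2  1  2  2  5  1  5  2  3  4
max dp = 5, so deletions = 14 − 5 = 9.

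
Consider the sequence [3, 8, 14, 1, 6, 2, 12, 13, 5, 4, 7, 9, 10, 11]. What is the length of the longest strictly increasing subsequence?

Track the smallest tail for each achievable length (strict):
3 → extends → [3]
8 → extends → [3, 8]
14 → extends → [3, 8, 14]
1 → replaces 3 → [1, 8, 14]
6 → replaces 8 → [1, 6, 14]
2 → replaces 6 → [1, 2, 14]
12 → replaces 14 → [1, 2, 12]
13 → extends → [1, 2, 12, 13]
5 → replaces 12 → [1, 2, 5, 13]
4 → replaces 5 → [1, 2, 4, 13]
7 → replaces 13 → [1, 2, 4, 7]
9 → extends → [1, 2, 4, 7, 9]
10 → extends → [1, 2, 4, 7, 9, 10]
11 → extends → [1, 2, 4, 7, 9, 10, 11]
Seven tails, so the longest strictly increasing subsequence has length 7 (e.g. 1, 2, 5, 7, 9, 10, 11).

7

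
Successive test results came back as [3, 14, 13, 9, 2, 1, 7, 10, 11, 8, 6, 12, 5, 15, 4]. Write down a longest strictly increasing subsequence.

3, 9, 10, 11, 12, 15

Patience tails give the LIS length; then backtrack through the dp parents:
3 → extends → [3]
14 → extends → [3, 14]
13 → replaces 14 → [3, 13]
9 → replaces 13 → [3, 9]
2 → replaces 3 → [2, 9]
1 → replaces 2 → [1, 9]
7 → replaces 9 → [1, 7]
10 → extends → [1, 7, 10]
11 → extends → [1, 7, 10, 11]
8 → replaces 10 → [1, 7, 8, 11]
6 → replaces 7 → [1, 6, 8, 11]
12 → extends → [1, 6, 8, 11, 12]
5 → replaces 6 → [1, 5, 8, 11, 12]
15 → extends → [1, 5, 8, 11, 12, 15]
4 → replaces 5 → [1, 4, 8, 11, 12, 15]
Length 6; one witness is 3, 9, 10, 11, 12, 15.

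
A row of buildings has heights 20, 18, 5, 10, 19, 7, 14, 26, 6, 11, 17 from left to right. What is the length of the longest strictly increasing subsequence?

Let dp[i] be the length of the longest such subsequence ending at index i:
i:      1  2  3  4  5  6  7  8  9 10 11
a[i]:  20 18  5 10 19  7 14 26  6 11 17
dp:     1  1  1  2  3  2  3  4  2  3  4
Maximum dp value is 4.

4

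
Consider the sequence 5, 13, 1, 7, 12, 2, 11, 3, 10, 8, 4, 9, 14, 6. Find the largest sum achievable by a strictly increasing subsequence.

Let S[i] be the best sum of a strictly increasing subsequence ending at i:
i:      1  2  3  4  5  6  7  8  9 10 11 12 13 14
a[i]:   5 13  1  7 12  2 11  3 10  8  4  9 14  6
S:      5 18  1 12 24  3 23  6 22 20 10 29 43 16
Maximum is 43 (e.g. 5 + 7 + 8 + 9 + 14).

43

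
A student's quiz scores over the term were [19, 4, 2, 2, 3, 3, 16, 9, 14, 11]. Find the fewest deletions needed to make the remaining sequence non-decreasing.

4

Fewest deletions = n − (longest non-decreasing subsequence).
i:      1  2  3  4  5  6  7  8  9 10
a[i]:  19  4  2  2  3  3 16  9 14 11
dp:     1  1  1  2  3  4  5  5  6  6
max dp = 6, so deletions = 10 − 6 = 4.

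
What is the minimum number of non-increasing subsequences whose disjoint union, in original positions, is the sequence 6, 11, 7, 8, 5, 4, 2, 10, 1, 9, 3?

Place each on the leftmost legal pile:
6 → new pile 1 (tops now [6])
11 → new pile 2 (tops now [6, 11])
7 → pile 2 (tops now [6, 7])
8 → new pile 3 (tops now [6, 7, 8])
5 → pile 1 (tops now [5, 7, 8])
4 → pile 1 (tops now [4, 7, 8])
2 → pile 1 (tops now [2, 7, 8])
10 → new pile 4 (tops now [2, 7, 8, 10])
1 → pile 1 (tops now [1, 7, 8, 10])
9 → pile 4 (tops now [1, 7, 8, 9])
3 → pile 2 (tops now [1, 3, 8, 9])
Four piles.

4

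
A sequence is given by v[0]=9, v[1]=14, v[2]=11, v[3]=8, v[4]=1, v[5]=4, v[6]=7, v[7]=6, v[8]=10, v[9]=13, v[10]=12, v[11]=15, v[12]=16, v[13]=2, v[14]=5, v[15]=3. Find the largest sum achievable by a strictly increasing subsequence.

Let S[i] be the best sum of a strictly increasing subsequence ending at i:
i:      0  1  2  3  4  5  6  7  8  9 10 11 12 13 14 15
v[i]:   9 14 11  8  1  4  7  6 10 13 12 15 16  2  5  3
S:      9 23 20  8  1  5 12 11 22 35 34 50 66  3 10  6
Maximum is 66 (e.g. 1 + 4 + 7 + 10 + 13 + 15 + 16).

66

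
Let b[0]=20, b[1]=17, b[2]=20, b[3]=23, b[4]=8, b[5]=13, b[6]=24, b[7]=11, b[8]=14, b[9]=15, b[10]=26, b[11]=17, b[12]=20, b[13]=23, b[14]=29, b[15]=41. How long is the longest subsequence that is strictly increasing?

9

Let dp[i] be the length of the longest such subsequence ending at index i:
i:      0  1  2  3  4  5  6  7  8  9 10 11 12 13 14 15
b[i]:  20 17 20 23  8 13 24 11 14 15 26 17 20 23 29 41
dp:     1  1  2  3  1  2  4  2  3  4  5  5  6  7  8  9
Maximum dp value is 9.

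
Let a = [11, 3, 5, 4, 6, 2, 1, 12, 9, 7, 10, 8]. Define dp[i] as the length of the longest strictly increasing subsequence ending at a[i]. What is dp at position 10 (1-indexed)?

dp[i] = 1 + max{dp[j] : j<i, a[j]<a[i]} (or 1 if no such j):
i:      1  2  3  4  5  6  7  8  9 10 11 12
a[i]:  11  3  5  4  6  2  1 12  9  7 10  8
dp:     1  1  2  2  3  1  1  4  4  4  5  5
At index 10 the value is 4.

4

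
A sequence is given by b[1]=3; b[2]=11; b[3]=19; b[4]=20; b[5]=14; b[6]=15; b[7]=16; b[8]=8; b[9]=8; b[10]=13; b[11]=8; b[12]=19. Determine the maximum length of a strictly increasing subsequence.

6

Let dp[i] be the length of the longest such subsequence ending at index i:
i:      1  2  3  4  5  6  7  8  9 10 11 12
b[i]:   3 11 19 20 14 15 16  8  8 13  8 19
dp:     1  2  3  4  3  4  5  2  2  3  2  6
Maximum dp value is 6.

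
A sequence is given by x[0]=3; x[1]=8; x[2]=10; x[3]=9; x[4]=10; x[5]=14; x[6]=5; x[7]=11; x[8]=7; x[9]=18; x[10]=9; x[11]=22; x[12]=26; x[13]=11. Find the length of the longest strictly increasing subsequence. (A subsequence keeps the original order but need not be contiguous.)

Track the smallest tail for each achievable length (strict):
3 → extends → [3]
8 → extends → [3, 8]
10 → extends → [3, 8, 10]
9 → replaces 10 → [3, 8, 9]
10 → extends → [3, 8, 9, 10]
14 → extends → [3, 8, 9, 10, 14]
5 → replaces 8 → [3, 5, 9, 10, 14]
11 → replaces 14 → [3, 5, 9, 10, 11]
7 → replaces 9 → [3, 5, 7, 10, 11]
18 → extends → [3, 5, 7, 10, 11, 18]
9 → replaces 10 → [3, 5, 7, 9, 11, 18]
22 → extends → [3, 5, 7, 9, 11, 18, 22]
26 → extends → [3, 5, 7, 9, 11, 18, 22, 26]
11 → already a tail → [3, 5, 7, 9, 11, 18, 22, 26]
Eight tails, so the longest strictly increasing subsequence has length 8 (e.g. 3, 8, 9, 10, 14, 18, 22, 26).

8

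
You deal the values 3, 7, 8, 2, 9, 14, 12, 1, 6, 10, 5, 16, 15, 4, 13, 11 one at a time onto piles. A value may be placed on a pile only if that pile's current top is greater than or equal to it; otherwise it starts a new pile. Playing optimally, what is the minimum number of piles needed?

6

Place each on the leftmost legal pile:
3 → new pile 1 (tops now [3])
7 → new pile 2 (tops now [3, 7])
8 → new pile 3 (tops now [3, 7, 8])
2 → pile 1 (tops now [2, 7, 8])
9 → new pile 4 (tops now [2, 7, 8, 9])
14 → new pile 5 (tops now [2, 7, 8, 9, 14])
12 → pile 5 (tops now [2, 7, 8, 9, 12])
1 → pile 1 (tops now [1, 7, 8, 9, 12])
6 → pile 2 (tops now [1, 6, 8, 9, 12])
10 → pile 5 (tops now [1, 6, 8, 9, 10])
5 → pile 2 (tops now [1, 5, 8, 9, 10])
16 → new pile 6 (tops now [1, 5, 8, 9, 10, 16])
15 → pile 6 (tops now [1, 5, 8, 9, 10, 15])
4 → pile 2 (tops now [1, 4, 8, 9, 10, 15])
13 → pile 6 (tops now [1, 4, 8, 9, 10, 13])
11 → pile 6 (tops now [1, 4, 8, 9, 10, 11])
Six piles.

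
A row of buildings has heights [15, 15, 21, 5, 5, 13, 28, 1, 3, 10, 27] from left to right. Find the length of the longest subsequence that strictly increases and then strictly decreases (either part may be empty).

inc[i] = longest strictly increasing subsequence ending at i; dec[i] = longest strictly decreasing subsequence starting at i:
i:      1  2  3  4  5  6  7  8  9 10 11
a[i]:  15 15 21  5  5 13 28  1  3 10 27
inc:    1  1  2  1  1  2  3  1  2  3  4
dec:    3  3  3  2  2  2  2  1  1  1  1
Best peak at i=3 (value 21): inc=2, dec=3, length 2+3−1 = 4.

4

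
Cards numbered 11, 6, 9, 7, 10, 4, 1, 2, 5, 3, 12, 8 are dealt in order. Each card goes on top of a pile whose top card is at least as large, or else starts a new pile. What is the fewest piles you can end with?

4

The minimum number of non-increasing subsequences covering a sequence equals the length of its longest strictly increasing subsequence.
LIS length is 4 (e.g. 6, 9, 10, 12), so 4 piles are needed.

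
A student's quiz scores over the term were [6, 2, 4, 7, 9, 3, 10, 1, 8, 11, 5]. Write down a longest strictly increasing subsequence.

Patience tails give the LIS length; then backtrack through the dp parents:
6 → extends → [6]
2 → replaces 6 → [2]
4 → extends → [2, 4]
7 → extends → [2, 4, 7]
9 → extends → [2, 4, 7, 9]
3 → replaces 4 → [2, 3, 7, 9]
10 → extends → [2, 3, 7, 9, 10]
1 → replaces 2 → [1, 3, 7, 9, 10]
8 → replaces 9 → [1, 3, 7, 8, 10]
11 → extends → [1, 3, 7, 8, 10, 11]
5 → replaces 7 → [1, 3, 5, 8, 10, 11]
Length 6; one witness is 2, 4, 7, 9, 10, 11.

2, 4, 7, 9, 10, 11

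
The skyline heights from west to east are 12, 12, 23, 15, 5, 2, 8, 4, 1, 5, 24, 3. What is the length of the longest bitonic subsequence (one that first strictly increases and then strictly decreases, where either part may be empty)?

inc[i] = longest strictly increasing subsequence ending at i; dec[i] = longest strictly decreasing subsequence starting at i:
i:      1  2  3  4  5  6  7  8  9 10 11 12
a[i]:  12 12 23 15  5  2  8  4  1  5 24  3
inc:    1  1  2  2  1  1  2  2  1  3  4  2
dec:    4  4  5  4  3  2  3  2  1  2  2  1
Best peak at i=3 (value 23): inc=2, dec=5, length 2+5−1 = 6.

6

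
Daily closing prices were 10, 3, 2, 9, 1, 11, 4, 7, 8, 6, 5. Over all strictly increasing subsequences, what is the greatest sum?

Let S[i] be the best sum of a strictly increasing subsequence ending at i:
i:      1  2  3  4  5  6  7  8  9 10 11
a[i]:  10  3  2  9  1 11  4  7  8  6  5
S:     10  3  2 12  1 23  7 14 22 13 12
Maximum is 23 (e.g. 3 + 9 + 11).

23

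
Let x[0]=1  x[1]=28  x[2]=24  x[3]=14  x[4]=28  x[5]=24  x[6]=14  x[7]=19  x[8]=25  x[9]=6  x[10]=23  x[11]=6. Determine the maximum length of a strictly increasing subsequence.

Let dp[i] be the length of the longest such subsequence ending at index i:
i:      0  1  2  3  4  5  6  7  8  9 10 11
x[i]:   1 28 24 14 28 24 14 19 25  6 23  6
dp:     1  2  2  2  3  3  2  3  4  2  4  2
Maximum dp value is 4.

4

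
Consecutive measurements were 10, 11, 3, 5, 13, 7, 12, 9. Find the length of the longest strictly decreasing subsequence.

3

Let dp[i] be the longest strictly decreasing subsequence ending at i:
i:      1  2  3  4  5  6  7  8
a[i]:  10 11  3  5 13  7 12  9
dp:     1  1  2  2  1  2  2  3
Maximum is 3.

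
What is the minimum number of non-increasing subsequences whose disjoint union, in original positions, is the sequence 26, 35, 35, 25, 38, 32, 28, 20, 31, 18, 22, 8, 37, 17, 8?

4

Place each on the leftmost legal pile:
26 → new pile 1 (tops now [26])
35 → new pile 2 (tops now [26, 35])
35 → pile 2 (tops now [26, 35])
25 → pile 1 (tops now [25, 35])
38 → new pile 3 (tops now [25, 35, 38])
32 → pile 2 (tops now [25, 32, 38])
28 → pile 2 (tops now [25, 28, 38])
20 → pile 1 (tops now [20, 28, 38])
31 → pile 3 (tops now [20, 28, 31])
18 → pile 1 (tops now [18, 28, 31])
22 → pile 2 (tops now [18, 22, 31])
8 → pile 1 (tops now [8, 22, 31])
37 → new pile 4 (tops now [8, 22, 31, 37])
17 → pile 2 (tops now [8, 17, 31, 37])
8 → pile 1 (tops now [8, 17, 31, 37])
Four piles.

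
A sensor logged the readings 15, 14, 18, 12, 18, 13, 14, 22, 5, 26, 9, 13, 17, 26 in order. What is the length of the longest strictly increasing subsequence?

5

Let dp[i] be the length of the longest such subsequence ending at index i:
i:      1  2  3  4  5  6  7  8  9 10 11 12 13 14
a[i]:  15 14 18 12 18 13 14 22  5 26  9 13 17 26
dp:     1  1  2  1  2  2  3  4  1  5  2  3  4  5
Maximum dp value is 5.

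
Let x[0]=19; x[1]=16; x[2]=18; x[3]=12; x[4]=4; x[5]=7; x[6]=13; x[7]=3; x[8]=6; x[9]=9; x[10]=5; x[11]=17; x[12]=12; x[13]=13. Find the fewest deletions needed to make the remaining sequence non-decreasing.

9

Fewest deletions = n − (longest non-decreasing subsequence).
i:      0  1  2  3  4  5  6  7  8  9 10 11 12 13
x[i]:  19 16 18 12  4  7 13  3  6  9  5 17 12 13
dp:     1  1  2  1  1  2  3  1  2  3  2  4  4  5
max dp = 5, so deletions = 14 − 5 = 9.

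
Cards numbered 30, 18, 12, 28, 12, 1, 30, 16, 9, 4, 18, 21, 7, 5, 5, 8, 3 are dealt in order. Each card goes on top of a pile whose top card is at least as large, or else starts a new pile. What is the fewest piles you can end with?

4

The minimum number of non-increasing subsequences covering a sequence equals the length of its longest strictly increasing subsequence.
LIS length is 4 (e.g. 12, 16, 18, 21), so 4 piles are needed.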